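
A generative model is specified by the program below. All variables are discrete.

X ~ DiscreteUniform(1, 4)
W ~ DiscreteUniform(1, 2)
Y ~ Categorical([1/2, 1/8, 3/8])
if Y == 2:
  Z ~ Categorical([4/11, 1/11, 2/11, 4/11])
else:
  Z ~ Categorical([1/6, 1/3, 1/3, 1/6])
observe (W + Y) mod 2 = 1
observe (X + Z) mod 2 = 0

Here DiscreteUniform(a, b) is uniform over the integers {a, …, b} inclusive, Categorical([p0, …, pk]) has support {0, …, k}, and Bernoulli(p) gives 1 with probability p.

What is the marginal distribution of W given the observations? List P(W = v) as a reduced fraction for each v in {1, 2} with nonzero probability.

Enumerate traces; 24 have nonzero weight after conditioning:
  (X=1, W=1, Y=0, Z=1) weight 1/48
  (X=1, W=1, Y=0, Z=3) weight 1/96
  (X=1, W=1, Y=2, Z=1) weight 3/704
  (X=1, W=1, Y=2, Z=3) weight 3/176
  (X=1, W=2, Y=1, Z=1) weight 1/192
  (X=1, W=2, Y=1, Z=3) weight 1/384
  (X=2, W=1, Y=0, Z=0) weight 1/96
  (X=2, W=1, Y=0, Z=2) weight 1/48
  … 16 more
Group by W:
  weight(W=1) = 7/32
  weight(W=2) = 1/32
Total weight = 7/32 + 1/32 = 1/4
P(W=1 | obs) = 7/32 / 1/4 = 7/8
P(W=2 | obs) = 1/32 / 1/4 = 1/8

P(W=1) = 7/8, P(W=2) = 1/8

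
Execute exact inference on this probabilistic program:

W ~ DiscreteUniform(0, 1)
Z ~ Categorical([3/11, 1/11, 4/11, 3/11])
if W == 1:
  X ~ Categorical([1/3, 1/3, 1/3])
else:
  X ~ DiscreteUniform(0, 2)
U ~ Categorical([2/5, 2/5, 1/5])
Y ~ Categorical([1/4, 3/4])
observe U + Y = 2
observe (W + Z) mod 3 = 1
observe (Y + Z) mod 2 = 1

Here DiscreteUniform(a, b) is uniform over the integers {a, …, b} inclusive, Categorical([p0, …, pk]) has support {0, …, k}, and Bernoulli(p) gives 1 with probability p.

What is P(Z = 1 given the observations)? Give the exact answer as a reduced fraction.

Enumerate traces; 9 have nonzero weight after conditioning:
  (W=0, Z=1, X=0, U=2, Y=0) weight 1/1320
  (W=0, Z=1, X=1, U=2, Y=0) weight 1/1320
  (W=0, Z=1, X=2, U=2, Y=0) weight 1/1320
  (W=1, Z=0, X=0, U=1, Y=1) weight 3/220
  (W=1, Z=0, X=1, U=1, Y=1) weight 3/220
  (W=1, Z=0, X=2, U=1, Y=1) weight 3/220
  (W=1, Z=3, X=0, U=2, Y=0) weight 1/440
  (W=1, Z=3, X=1, U=2, Y=0) weight 1/440
  … 1 more
Group by Z:
  weight(Z=0) = 9/220
  weight(Z=1) = 1/440
  weight(Z=3) = 3/440
Total weight = 9/220 + 1/440 + 3/440 = 1/20
P(Z=0 | obs) = 9/220 / 1/20 = 9/11
P(Z=1 | obs) = 1/440 / 1/20 = 1/22
P(Z=3 | obs) = 3/440 / 1/20 = 3/22

P(Z = 1 | obs) = 1/22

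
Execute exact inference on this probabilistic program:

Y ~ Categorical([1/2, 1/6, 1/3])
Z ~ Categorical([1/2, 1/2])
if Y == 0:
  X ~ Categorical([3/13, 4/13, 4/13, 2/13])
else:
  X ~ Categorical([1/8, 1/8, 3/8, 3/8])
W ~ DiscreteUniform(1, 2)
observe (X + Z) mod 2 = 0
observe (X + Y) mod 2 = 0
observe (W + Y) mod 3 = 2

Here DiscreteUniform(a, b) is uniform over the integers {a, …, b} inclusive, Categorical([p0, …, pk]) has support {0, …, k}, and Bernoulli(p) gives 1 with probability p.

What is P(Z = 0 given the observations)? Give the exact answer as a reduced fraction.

Enumerate traces; 4 have nonzero weight after conditioning:
  (Y=0, Z=0, X=0, W=2) weight 3/104
  (Y=0, Z=0, X=2, W=2) weight 1/26
  (Y=1, Z=1, X=1, W=1) weight 1/192
  (Y=1, Z=1, X=3, W=1) weight 1/64
Group by Z:
  weight(Z=0) = 7/104
  weight(Z=1) = 1/48
Total weight = 7/104 + 1/48 = 55/624
P(Z=0 | obs) = 7/104 / 55/624 = 42/55
P(Z=1 | obs) = 1/48 / 55/624 = 13/55

P(Z = 0 | obs) = 42/55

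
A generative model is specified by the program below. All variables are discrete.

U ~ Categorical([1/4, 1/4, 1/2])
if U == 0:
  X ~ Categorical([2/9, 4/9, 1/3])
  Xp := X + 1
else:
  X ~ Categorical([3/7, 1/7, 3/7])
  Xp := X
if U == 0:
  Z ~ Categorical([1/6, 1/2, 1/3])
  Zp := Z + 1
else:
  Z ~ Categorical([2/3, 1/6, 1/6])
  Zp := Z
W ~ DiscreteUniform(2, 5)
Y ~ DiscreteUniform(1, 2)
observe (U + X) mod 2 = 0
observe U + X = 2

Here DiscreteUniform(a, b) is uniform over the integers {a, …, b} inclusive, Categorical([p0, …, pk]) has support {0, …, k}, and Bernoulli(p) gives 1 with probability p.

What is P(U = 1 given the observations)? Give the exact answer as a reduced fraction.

Enumerate traces; 72 have nonzero weight after conditioning:
  (U=0, X=2, Z=0, W=2, Y=1) weight 1/576
  (U=0, X=2, Z=0, W=2, Y=2) weight 1/576
  (U=0, X=2, Z=0, W=3, Y=1) weight 1/576
  (U=0, X=2, Z=0, W=3, Y=2) weight 1/576
  (U=0, X=2, Z=0, W=4, Y=1) weight 1/576
  (U=0, X=2, Z=0, W=4, Y=2) weight 1/576
  (U=0, X=2, Z=0, W=5, Y=1) weight 1/576
  (U=0, X=2, Z=0, W=5, Y=2) weight 1/576
  (U=1, X=1, Z=0, W=2, Y=1) weight 1/336
  (U=2, X=0, Z=0, W=2, Y=1) weight 1/56
  … 62 more
Group by U:
  weight(U=0) = 1/12
  weight(U=1) = 1/28
  weight(U=2) = 3/14
Total weight = 1/12 + 1/28 + 3/14 = 1/3
P(U=0 | obs) = 1/12 / 1/3 = 1/4
P(U=1 | obs) = 1/28 / 1/3 = 3/28
P(U=2 | obs) = 3/14 / 1/3 = 9/14

P(U = 1 | obs) = 3/28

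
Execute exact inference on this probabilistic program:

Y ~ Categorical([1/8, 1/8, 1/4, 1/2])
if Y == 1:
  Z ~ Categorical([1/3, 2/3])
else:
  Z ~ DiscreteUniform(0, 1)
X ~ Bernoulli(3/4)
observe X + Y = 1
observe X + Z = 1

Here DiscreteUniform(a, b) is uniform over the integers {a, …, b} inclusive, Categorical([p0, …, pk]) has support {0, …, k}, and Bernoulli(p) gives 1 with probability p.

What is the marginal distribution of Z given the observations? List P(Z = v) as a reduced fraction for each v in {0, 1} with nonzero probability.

Enumerate traces; 2 have nonzero weight after conditioning:
  (Y=0, Z=0, X=1) weight 3/64
  (Y=1, Z=1, X=0) weight 1/48
Group by Z:
  weight(Z=0) = 3/64
  weight(Z=1) = 1/48
Total weight = 3/64 + 1/48 = 13/192
P(Z=0 | obs) = 3/64 / 13/192 = 9/13
P(Z=1 | obs) = 1/48 / 13/192 = 4/13

P(Z=0) = 9/13, P(Z=1) = 4/13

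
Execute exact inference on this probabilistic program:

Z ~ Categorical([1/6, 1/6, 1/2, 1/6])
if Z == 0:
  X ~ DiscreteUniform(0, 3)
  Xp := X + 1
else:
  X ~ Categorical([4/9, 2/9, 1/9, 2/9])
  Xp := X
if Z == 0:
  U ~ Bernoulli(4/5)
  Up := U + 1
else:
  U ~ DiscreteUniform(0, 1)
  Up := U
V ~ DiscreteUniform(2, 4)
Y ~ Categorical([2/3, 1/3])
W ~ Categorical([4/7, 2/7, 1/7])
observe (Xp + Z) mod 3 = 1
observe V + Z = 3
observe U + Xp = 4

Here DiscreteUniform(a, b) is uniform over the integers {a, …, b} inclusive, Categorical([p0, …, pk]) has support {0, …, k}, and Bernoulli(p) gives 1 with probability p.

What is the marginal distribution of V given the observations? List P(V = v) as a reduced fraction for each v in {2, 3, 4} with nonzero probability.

Enumerate traces; 12 have nonzero weight after conditioning:
  (Z=0, X=3, U=0, V=3, Y=0, W=0) weight 1/945
  (Z=0, X=3, U=0, V=3, Y=0, W=1) weight 1/1890
  (Z=0, X=3, U=0, V=3, Y=0, W=2) weight 1/3780
  (Z=0, X=3, U=0, V=3, Y=1, W=0) weight 1/1890
  (Z=0, X=3, U=0, V=3, Y=1, W=1) weight 1/3780
  (Z=0, X=3, U=0, V=3, Y=1, W=2) weight 1/7560
  (Z=1, X=3, U=1, V=2, Y=0, W=0) weight 4/1701
  (Z=1, X=3, U=1, V=2, Y=0, W=1) weight 2/1701
  … 4 more
Group by V:
  weight(V=2) = 1/162
  weight(V=3) = 1/360
Total weight = 1/162 + 1/360 = 29/3240
P(V=2 | obs) = 1/162 / 29/3240 = 20/29
P(V=3 | obs) = 1/360 / 29/3240 = 9/29

P(V=2) = 20/29, P(V=3) = 9/29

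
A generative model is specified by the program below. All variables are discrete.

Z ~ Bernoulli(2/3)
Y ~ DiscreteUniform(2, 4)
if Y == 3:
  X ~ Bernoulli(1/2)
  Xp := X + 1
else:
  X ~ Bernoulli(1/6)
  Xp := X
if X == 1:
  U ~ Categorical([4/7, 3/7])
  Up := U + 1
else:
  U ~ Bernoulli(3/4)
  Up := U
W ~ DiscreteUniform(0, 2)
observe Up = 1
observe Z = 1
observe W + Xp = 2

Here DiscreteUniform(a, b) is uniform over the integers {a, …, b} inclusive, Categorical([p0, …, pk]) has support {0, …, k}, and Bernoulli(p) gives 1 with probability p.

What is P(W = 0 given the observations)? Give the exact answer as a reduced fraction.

Enumerate traces; 6 have nonzero weight after conditioning:
  (Z=1, Y=2, X=0, U=1, W=2) weight 5/108
  (Z=1, Y=2, X=1, U=0, W=1) weight 4/567
  (Z=1, Y=3, X=0, U=1, W=1) weight 1/36
  (Z=1, Y=3, X=1, U=0, W=0) weight 4/189
  (Z=1, Y=4, X=0, U=1, W=2) weight 5/108
  (Z=1, Y=4, X=1, U=0, W=1) weight 4/567
Group by W:
  weight(W=0) = 4/189
  weight(W=1) = 95/2268
  weight(W=2) = 5/54
Total weight = 4/189 + 95/2268 + 5/54 = 353/2268
P(W=0 | obs) = 4/189 / 353/2268 = 48/353
P(W=1 | obs) = 95/2268 / 353/2268 = 95/353
P(W=2 | obs) = 5/54 / 353/2268 = 210/353

P(W = 0 | obs) = 48/353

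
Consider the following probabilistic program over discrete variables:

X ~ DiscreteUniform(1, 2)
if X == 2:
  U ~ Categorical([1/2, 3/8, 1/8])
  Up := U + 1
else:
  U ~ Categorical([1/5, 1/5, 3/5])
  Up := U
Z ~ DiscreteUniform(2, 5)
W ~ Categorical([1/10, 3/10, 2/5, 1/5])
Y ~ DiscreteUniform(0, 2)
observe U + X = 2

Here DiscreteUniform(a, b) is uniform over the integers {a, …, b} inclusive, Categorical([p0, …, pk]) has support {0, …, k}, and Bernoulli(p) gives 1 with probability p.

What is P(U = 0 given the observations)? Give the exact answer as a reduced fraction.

Enumerate traces; 96 have nonzero weight after conditioning:
  (X=1, U=1, Z=2, W=0, Y=0) weight 1/1200
  (X=1, U=1, Z=2, W=0, Y=1) weight 1/1200
  (X=1, U=1, Z=2, W=0, Y=2) weight 1/1200
  (X=1, U=1, Z=2, W=1, Y=0) weight 1/400
  (X=1, U=1, Z=2, W=1, Y=1) weight 1/400
  (X=1, U=1, Z=2, W=1, Y=2) weight 1/400
  (X=1, U=1, Z=2, W=2, Y=0) weight 1/300
  (X=1, U=1, Z=2, W=2, Y=1) weight 1/300
  (X=2, U=0, Z=2, W=0, Y=0) weight 1/480
  … 87 more
Group by U:
  weight(U=0) = 1/4
  weight(U=1) = 1/10
Total weight = 1/4 + 1/10 = 7/20
P(U=0 | obs) = 1/4 / 7/20 = 5/7
P(U=1 | obs) = 1/10 / 7/20 = 2/7

P(U = 0 | obs) = 5/7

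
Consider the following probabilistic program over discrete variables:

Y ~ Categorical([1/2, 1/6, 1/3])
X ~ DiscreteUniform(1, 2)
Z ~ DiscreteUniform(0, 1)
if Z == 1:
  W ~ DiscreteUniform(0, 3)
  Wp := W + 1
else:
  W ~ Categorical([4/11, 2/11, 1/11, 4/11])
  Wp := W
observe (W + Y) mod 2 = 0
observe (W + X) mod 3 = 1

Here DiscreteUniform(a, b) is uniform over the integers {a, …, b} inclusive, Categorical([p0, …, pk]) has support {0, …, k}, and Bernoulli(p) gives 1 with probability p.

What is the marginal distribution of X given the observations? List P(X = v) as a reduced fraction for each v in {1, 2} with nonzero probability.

P(X=1) = 54/79, P(X=2) = 25/79

Enumerate traces; 10 have nonzero weight after conditioning:
  (Y=0, X=1, Z=0, W=0) weight 1/22
  (Y=0, X=1, Z=1, W=0) weight 1/32
  (Y=0, X=2, Z=0, W=2) weight 1/88
  (Y=0, X=2, Z=1, W=2) weight 1/32
  (Y=1, X=1, Z=0, W=3) weight 1/66
  (Y=1, X=1, Z=1, W=3) weight 1/96
  (Y=2, X=1, Z=0, W=0) weight 1/33
  (Y=2, X=1, Z=1, W=0) weight 1/48
  … 2 more
Group by X:
  weight(X=1) = 27/176
  weight(X=2) = 25/352
Total weight = 27/176 + 25/352 = 79/352
P(X=1 | obs) = 27/176 / 79/352 = 54/79
P(X=2 | obs) = 25/352 / 79/352 = 25/79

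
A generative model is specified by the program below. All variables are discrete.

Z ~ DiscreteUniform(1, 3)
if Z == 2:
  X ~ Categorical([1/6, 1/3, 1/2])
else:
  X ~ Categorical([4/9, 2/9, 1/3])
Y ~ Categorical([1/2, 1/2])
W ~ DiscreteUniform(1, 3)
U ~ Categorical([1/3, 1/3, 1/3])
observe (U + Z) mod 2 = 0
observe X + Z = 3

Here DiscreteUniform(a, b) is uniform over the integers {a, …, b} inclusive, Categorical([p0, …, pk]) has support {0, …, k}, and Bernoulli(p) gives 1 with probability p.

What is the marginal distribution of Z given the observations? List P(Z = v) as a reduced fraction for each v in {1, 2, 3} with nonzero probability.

Enumerate traces; 24 have nonzero weight after conditioning:
  (Z=1, X=2, Y=0, W=1, U=1) weight 1/162
  (Z=1, X=2, Y=0, W=2, U=1) weight 1/162
  (Z=1, X=2, Y=0, W=3, U=1) weight 1/162
  (Z=1, X=2, Y=1, W=1, U=1) weight 1/162
  (Z=1, X=2, Y=1, W=2, U=1) weight 1/162
  (Z=1, X=2, Y=1, W=3, U=1) weight 1/162
  (Z=2, X=1, Y=0, W=1, U=0) weight 1/162
  (Z=2, X=1, Y=0, W=1, U=2) weight 1/162
  (Z=3, X=0, Y=0, W=1, U=1) weight 2/243
  … 15 more
Group by Z:
  weight(Z=1) = 1/27
  weight(Z=2) = 2/27
  weight(Z=3) = 4/81
Total weight = 1/27 + 2/27 + 4/81 = 13/81
P(Z=1 | obs) = 1/27 / 13/81 = 3/13
P(Z=2 | obs) = 2/27 / 13/81 = 6/13
P(Z=3 | obs) = 4/81 / 13/81 = 4/13

P(Z=1) = 3/13, P(Z=2) = 6/13, P(Z=3) = 4/13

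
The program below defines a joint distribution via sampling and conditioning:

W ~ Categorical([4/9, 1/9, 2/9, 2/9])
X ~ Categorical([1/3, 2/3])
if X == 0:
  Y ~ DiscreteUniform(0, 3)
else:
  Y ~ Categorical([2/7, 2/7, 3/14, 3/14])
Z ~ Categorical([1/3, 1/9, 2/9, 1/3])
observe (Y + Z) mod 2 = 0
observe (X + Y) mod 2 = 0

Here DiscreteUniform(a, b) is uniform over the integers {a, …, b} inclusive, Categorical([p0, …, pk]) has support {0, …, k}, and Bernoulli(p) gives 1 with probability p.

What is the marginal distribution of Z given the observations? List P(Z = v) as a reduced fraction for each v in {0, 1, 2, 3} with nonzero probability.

P(Z=0) = 3/13, P(Z=1) = 2/13, P(Z=2) = 2/13, P(Z=3) = 6/13

Enumerate traces; 32 have nonzero weight after conditioning:
  (W=0, X=0, Y=0, Z=0) weight 1/81
  (W=0, X=0, Y=0, Z=2) weight 2/243
  (W=0, X=0, Y=2, Z=0) weight 1/81
  (W=0, X=0, Y=2, Z=2) weight 2/243
  (W=0, X=1, Y=1, Z=1) weight 16/1701
  (W=0, X=1, Y=1, Z=3) weight 16/567
  (W=0, X=1, Y=3, Z=1) weight 4/567
  (W=0, X=1, Y=3, Z=3) weight 4/189
  … 24 more
Group by Z:
  weight(Z=0) = 1/18
  weight(Z=1) = 1/27
  weight(Z=2) = 1/27
  weight(Z=3) = 1/9
Total weight = 1/18 + 1/27 + 1/27 + 1/9 = 13/54
P(Z=0 | obs) = 1/18 / 13/54 = 3/13
P(Z=1 | obs) = 1/27 / 13/54 = 2/13
P(Z=2 | obs) = 1/27 / 13/54 = 2/13
P(Z=3 | obs) = 1/9 / 13/54 = 6/13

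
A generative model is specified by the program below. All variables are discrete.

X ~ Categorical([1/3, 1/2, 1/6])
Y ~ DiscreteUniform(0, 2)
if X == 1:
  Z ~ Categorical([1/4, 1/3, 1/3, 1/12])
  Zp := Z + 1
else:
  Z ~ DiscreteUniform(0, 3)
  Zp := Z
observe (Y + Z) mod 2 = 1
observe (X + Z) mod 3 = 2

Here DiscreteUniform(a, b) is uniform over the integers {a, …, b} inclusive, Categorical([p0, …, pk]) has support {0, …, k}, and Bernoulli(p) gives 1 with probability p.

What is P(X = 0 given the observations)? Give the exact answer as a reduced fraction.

P(X = 0 | obs) = 2/13

Enumerate traces; 6 have nonzero weight after conditioning:
  (X=0, Y=1, Z=2) weight 1/36
  (X=1, Y=0, Z=1) weight 1/18
  (X=1, Y=2, Z=1) weight 1/18
  (X=2, Y=0, Z=3) weight 1/72
  (X=2, Y=1, Z=0) weight 1/72
  (X=2, Y=2, Z=3) weight 1/72
Group by X:
  weight(X=0) = 1/36
  weight(X=1) = 1/9
  weight(X=2) = 1/24
Total weight = 1/36 + 1/9 + 1/24 = 13/72
P(X=0 | obs) = 1/36 / 13/72 = 2/13
P(X=1 | obs) = 1/9 / 13/72 = 8/13
P(X=2 | obs) = 1/24 / 13/72 = 3/13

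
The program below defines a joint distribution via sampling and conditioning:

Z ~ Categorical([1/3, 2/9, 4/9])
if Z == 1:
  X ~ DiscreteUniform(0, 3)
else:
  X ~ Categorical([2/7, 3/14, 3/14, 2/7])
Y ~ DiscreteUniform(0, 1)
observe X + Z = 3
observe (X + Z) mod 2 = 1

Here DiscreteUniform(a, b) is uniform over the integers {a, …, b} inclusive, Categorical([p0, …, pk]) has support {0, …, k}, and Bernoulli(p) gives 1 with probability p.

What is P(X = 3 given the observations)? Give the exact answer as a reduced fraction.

Enumerate traces; 6 have nonzero weight after conditioning:
  (Z=0, X=3, Y=0) weight 1/21
  (Z=0, X=3, Y=1) weight 1/21
  (Z=1, X=2, Y=0) weight 1/36
  (Z=1, X=2, Y=1) weight 1/36
  (Z=2, X=1, Y=0) weight 1/21
  (Z=2, X=1, Y=1) weight 1/21
Group by X:
  weight(X=1) = 2/21
  weight(X=2) = 1/18
  weight(X=3) = 2/21
Total weight = 2/21 + 1/18 + 2/21 = 31/126
P(X=1 | obs) = 2/21 / 31/126 = 12/31
P(X=2 | obs) = 1/18 / 31/126 = 7/31
P(X=3 | obs) = 2/21 / 31/126 = 12/31

P(X = 3 | obs) = 12/31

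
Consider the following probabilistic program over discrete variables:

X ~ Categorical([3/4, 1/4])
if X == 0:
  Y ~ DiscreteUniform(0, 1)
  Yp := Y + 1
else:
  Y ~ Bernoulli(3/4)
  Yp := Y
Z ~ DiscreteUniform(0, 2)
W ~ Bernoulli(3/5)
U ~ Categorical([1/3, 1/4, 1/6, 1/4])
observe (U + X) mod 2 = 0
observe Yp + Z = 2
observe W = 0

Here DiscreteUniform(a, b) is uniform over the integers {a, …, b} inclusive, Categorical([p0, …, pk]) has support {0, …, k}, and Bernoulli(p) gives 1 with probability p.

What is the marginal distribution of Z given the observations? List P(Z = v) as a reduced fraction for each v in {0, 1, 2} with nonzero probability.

Enumerate traces; 8 have nonzero weight after conditioning:
  (X=0, Y=0, Z=1, W=0, U=0) weight 1/60
  (X=0, Y=0, Z=1, W=0, U=2) weight 1/120
  (X=0, Y=1, Z=0, W=0, U=0) weight 1/60
  (X=0, Y=1, Z=0, W=0, U=2) weight 1/120
  (X=1, Y=0, Z=2, W=0, U=1) weight 1/480
  (X=1, Y=0, Z=2, W=0, U=3) weight 1/480
  (X=1, Y=1, Z=1, W=0, U=1) weight 1/160
  (X=1, Y=1, Z=1, W=0, U=3) weight 1/160
Group by Z:
  weight(Z=0) = 1/40
  weight(Z=1) = 3/80
  weight(Z=2) = 1/240
Total weight = 1/40 + 3/80 + 1/240 = 1/15
P(Z=0 | obs) = 1/40 / 1/15 = 3/8
P(Z=1 | obs) = 3/80 / 1/15 = 9/16
P(Z=2 | obs) = 1/240 / 1/15 = 1/16

P(Z=0) = 3/8, P(Z=1) = 9/16, P(Z=2) = 1/16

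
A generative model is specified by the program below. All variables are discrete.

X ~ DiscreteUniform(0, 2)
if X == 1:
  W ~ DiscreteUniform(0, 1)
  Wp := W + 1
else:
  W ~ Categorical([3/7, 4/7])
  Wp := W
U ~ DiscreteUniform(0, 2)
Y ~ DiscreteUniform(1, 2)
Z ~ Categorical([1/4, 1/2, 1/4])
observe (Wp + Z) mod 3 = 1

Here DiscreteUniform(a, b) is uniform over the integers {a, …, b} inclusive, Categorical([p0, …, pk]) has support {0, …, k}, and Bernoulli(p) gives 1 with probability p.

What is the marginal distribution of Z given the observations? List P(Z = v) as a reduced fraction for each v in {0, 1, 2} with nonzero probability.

Enumerate traces; 36 have nonzero weight after conditioning:
  (X=0, W=0, U=0, Y=1, Z=1) weight 1/84
  (X=0, W=0, U=0, Y=2, Z=1) weight 1/84
  (X=0, W=0, U=1, Y=1, Z=1) weight 1/84
  (X=0, W=0, U=1, Y=2, Z=1) weight 1/84
  (X=0, W=0, U=2, Y=1, Z=1) weight 1/84
  (X=0, W=0, U=2, Y=2, Z=1) weight 1/84
  (X=0, W=1, U=0, Y=1, Z=0) weight 1/126
  (X=0, W=1, U=0, Y=2, Z=0) weight 1/126
  (X=1, W=1, U=0, Y=1, Z=2) weight 1/144
  … 27 more
Group by Z:
  weight(Z=0) = 23/168
  weight(Z=1) = 1/7
  weight(Z=2) = 1/24
Total weight = 23/168 + 1/7 + 1/24 = 9/28
P(Z=0 | obs) = 23/168 / 9/28 = 23/54
P(Z=1 | obs) = 1/7 / 9/28 = 4/9
P(Z=2 | obs) = 1/24 / 9/28 = 7/54

P(Z=0) = 23/54, P(Z=1) = 4/9, P(Z=2) = 7/54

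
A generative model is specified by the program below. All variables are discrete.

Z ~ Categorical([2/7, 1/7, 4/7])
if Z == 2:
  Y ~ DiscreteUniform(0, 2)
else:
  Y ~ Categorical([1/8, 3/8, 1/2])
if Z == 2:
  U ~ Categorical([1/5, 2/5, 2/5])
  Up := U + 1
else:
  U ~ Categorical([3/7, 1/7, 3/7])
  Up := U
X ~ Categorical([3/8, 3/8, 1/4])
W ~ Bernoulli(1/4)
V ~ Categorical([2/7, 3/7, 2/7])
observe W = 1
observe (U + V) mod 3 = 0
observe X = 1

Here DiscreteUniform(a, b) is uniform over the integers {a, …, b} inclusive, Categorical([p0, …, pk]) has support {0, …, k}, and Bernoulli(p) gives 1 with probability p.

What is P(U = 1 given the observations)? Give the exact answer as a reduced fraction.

P(U = 1 | obs) = 142/591

Enumerate traces; 27 have nonzero weight after conditioning:
  (Z=0, Y=0, U=0, X=1, W=1, V=0) weight 9/21952
  (Z=0, Y=0, U=1, X=1, W=1, V=2) weight 3/21952
  (Z=0, Y=0, U=2, X=1, W=1, V=1) weight 27/43904
  (Z=0, Y=1, U=0, X=1, W=1, V=0) weight 27/21952
  (Z=0, Y=1, U=1, X=1, W=1, V=2) weight 9/21952
  (Z=0, Y=1, U=2, X=1, W=1, V=1) weight 81/43904
  (Z=0, Y=2, U=0, X=1, W=1, V=0) weight 9/5488
  (Z=0, Y=2, U=1, X=1, W=1, V=2) weight 3/5488
  … 19 more
Group by U:
  weight(U=0) = 219/27440
  weight(U=1) = 213/27440
  weight(U=2) = 909/54880
Total weight = 219/27440 + 213/27440 + 909/54880 = 1773/54880
P(U=0 | obs) = 219/27440 / 1773/54880 = 146/591
P(U=1 | obs) = 213/27440 / 1773/54880 = 142/591
P(U=2 | obs) = 909/54880 / 1773/54880 = 101/197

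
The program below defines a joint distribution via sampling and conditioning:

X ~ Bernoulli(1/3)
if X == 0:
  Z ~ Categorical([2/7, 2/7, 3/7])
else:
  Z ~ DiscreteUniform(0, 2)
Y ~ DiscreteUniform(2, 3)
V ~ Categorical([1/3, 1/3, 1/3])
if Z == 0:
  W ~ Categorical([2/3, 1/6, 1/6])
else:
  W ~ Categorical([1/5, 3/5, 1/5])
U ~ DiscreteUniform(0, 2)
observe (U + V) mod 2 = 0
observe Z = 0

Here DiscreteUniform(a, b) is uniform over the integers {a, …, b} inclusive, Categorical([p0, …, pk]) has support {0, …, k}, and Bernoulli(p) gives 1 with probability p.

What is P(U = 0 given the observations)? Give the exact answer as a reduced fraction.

P(U = 0 | obs) = 2/5

Enumerate traces; 60 have nonzero weight after conditioning:
  (X=0, Z=0, Y=2, V=0, W=0, U=0) weight 4/567
  (X=0, Z=0, Y=2, V=0, W=0, U=2) weight 4/567
  (X=0, Z=0, Y=2, V=0, W=1, U=0) weight 1/567
  (X=0, Z=0, Y=2, V=0, W=1, U=2) weight 1/567
  (X=0, Z=0, Y=2, V=0, W=2, U=0) weight 1/567
  (X=0, Z=0, Y=2, V=0, W=2, U=2) weight 1/567
  (X=0, Z=0, Y=2, V=1, W=0, U=1) weight 4/567
  (X=0, Z=0, Y=2, V=1, W=1, U=1) weight 1/567
  … 52 more
Group by U:
  weight(U=0) = 38/567
  weight(U=1) = 19/567
  weight(U=2) = 38/567
Total weight = 38/567 + 19/567 + 38/567 = 95/567
P(U=0 | obs) = 38/567 / 95/567 = 2/5
P(U=1 | obs) = 19/567 / 95/567 = 1/5
P(U=2 | obs) = 38/567 / 95/567 = 2/5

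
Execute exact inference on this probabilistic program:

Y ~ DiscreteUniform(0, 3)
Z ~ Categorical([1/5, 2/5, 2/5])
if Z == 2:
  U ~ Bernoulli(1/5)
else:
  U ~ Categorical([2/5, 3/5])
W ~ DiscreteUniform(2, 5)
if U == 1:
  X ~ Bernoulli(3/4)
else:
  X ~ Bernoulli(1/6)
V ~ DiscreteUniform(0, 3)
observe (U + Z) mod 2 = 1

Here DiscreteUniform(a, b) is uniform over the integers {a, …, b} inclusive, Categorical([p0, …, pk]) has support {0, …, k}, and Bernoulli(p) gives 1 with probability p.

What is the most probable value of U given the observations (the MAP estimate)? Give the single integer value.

argmax_v P(U = v | obs) = 1

Enumerate traces; 384 have nonzero weight after conditioning:
  (Y=0, Z=0, U=1, W=2, X=0, V=0) weight 3/6400
  (Y=0, Z=0, U=1, W=2, X=0, V=1) weight 3/6400
  (Y=0, Z=0, U=1, W=2, X=0, V=2) weight 3/6400
  (Y=0, Z=0, U=1, W=2, X=0, V=3) weight 3/6400
  (Y=0, Z=0, U=1, W=2, X=1, V=0) weight 9/6400
  (Y=0, Z=0, U=1, W=2, X=1, V=1) weight 9/6400
  (Y=0, Z=0, U=1, W=2, X=1, V=2) weight 9/6400
  (Y=0, Z=0, U=1, W=2, X=1, V=3) weight 9/6400
  (Y=0, Z=1, U=0, W=2, X=0, V=0) weight 1/480
  … 375 more
Group by U:
  weight(U=0) = 4/25
  weight(U=1) = 1/5
Total weight = 4/25 + 1/5 = 9/25
P(U=0 | obs) = 4/25 / 9/25 = 4/9
P(U=1 | obs) = 1/5 / 9/25 = 5/9
argmax = 1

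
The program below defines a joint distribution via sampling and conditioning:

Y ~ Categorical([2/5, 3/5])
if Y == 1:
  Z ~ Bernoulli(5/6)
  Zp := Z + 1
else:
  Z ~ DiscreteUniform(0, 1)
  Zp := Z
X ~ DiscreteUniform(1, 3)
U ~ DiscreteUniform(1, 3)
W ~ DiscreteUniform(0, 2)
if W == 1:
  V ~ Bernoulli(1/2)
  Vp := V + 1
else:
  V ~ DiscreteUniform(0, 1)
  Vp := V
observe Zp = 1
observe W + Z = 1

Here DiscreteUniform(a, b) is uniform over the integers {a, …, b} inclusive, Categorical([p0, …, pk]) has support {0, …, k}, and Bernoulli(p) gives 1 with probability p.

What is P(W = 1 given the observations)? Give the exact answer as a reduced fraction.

P(W = 1 | obs) = 1/3

Enumerate traces; 36 have nonzero weight after conditioning:
  (Y=0, Z=1, X=1, U=1, W=0, V=0) weight 1/270
  (Y=0, Z=1, X=1, U=1, W=0, V=1) weight 1/270
  (Y=0, Z=1, X=1, U=2, W=0, V=0) weight 1/270
  (Y=0, Z=1, X=1, U=2, W=0, V=1) weight 1/270
  (Y=0, Z=1, X=1, U=3, W=0, V=0) weight 1/270
  (Y=0, Z=1, X=1, U=3, W=0, V=1) weight 1/270
  (Y=0, Z=1, X=2, U=1, W=0, V=0) weight 1/270
  (Y=0, Z=1, X=2, U=1, W=0, V=1) weight 1/270
  (Y=1, Z=0, X=1, U=1, W=1, V=0) weight 1/540
  … 27 more
Group by W:
  weight(W=0) = 1/15
  weight(W=1) = 1/30
Total weight = 1/15 + 1/30 = 1/10
P(W=0 | obs) = 1/15 / 1/10 = 2/3
P(W=1 | obs) = 1/30 / 1/10 = 1/3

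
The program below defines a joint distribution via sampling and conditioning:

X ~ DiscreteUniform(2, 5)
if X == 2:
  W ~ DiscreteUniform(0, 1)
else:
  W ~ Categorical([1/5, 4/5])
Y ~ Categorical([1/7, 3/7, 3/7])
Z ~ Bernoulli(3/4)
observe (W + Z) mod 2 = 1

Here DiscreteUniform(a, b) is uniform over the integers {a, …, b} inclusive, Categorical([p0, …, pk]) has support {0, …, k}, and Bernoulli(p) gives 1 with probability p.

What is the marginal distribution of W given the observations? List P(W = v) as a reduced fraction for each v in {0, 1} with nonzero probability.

P(W=0) = 33/62, P(W=1) = 29/62

Enumerate traces; 24 have nonzero weight after conditioning:
  (X=2, W=0, Y=0, Z=1) weight 3/224
  (X=2, W=0, Y=1, Z=1) weight 9/224
  (X=2, W=0, Y=2, Z=1) weight 9/224
  (X=2, W=1, Y=0, Z=0) weight 1/224
  (X=2, W=1, Y=1, Z=0) weight 3/224
  (X=2, W=1, Y=2, Z=0) weight 3/224
  (X=3, W=0, Y=0, Z=1) weight 3/560
  (X=3, W=0, Y=1, Z=1) weight 9/560
  … 16 more
Group by W:
  weight(W=0) = 33/160
  weight(W=1) = 29/160
Total weight = 33/160 + 29/160 = 31/80
P(W=0 | obs) = 33/160 / 31/80 = 33/62
P(W=1 | obs) = 29/160 / 31/80 = 29/62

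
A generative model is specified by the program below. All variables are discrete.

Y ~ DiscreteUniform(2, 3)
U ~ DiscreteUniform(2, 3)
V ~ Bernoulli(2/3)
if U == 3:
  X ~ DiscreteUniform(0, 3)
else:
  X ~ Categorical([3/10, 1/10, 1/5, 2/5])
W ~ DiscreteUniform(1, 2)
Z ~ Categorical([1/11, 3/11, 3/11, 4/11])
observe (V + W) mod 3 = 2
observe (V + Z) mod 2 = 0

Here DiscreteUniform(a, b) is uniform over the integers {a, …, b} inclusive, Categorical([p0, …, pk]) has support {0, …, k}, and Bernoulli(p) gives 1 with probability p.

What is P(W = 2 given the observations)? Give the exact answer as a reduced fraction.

Enumerate traces; 64 have nonzero weight after conditioning:
  (Y=2, U=2, V=0, X=0, W=2, Z=0) weight 1/880
  (Y=2, U=2, V=0, X=0, W=2, Z=2) weight 3/880
  (Y=2, U=2, V=0, X=1, W=2, Z=0) weight 1/2640
  (Y=2, U=2, V=0, X=1, W=2, Z=2) weight 1/880
  (Y=2, U=2, V=0, X=2, W=2, Z=0) weight 1/1320
  (Y=2, U=2, V=0, X=2, W=2, Z=2) weight 1/440
  (Y=2, U=2, V=0, X=3, W=2, Z=0) weight 1/660
  (Y=2, U=2, V=0, X=3, W=2, Z=2) weight 1/220
  (Y=2, U=2, V=1, X=0, W=1, Z=1) weight 3/440
  … 55 more
Group by W:
  weight(W=1) = 7/33
  weight(W=2) = 2/33
Total weight = 7/33 + 2/33 = 3/11
P(W=1 | obs) = 7/33 / 3/11 = 7/9
P(W=2 | obs) = 2/33 / 3/11 = 2/9

P(W = 2 | obs) = 2/9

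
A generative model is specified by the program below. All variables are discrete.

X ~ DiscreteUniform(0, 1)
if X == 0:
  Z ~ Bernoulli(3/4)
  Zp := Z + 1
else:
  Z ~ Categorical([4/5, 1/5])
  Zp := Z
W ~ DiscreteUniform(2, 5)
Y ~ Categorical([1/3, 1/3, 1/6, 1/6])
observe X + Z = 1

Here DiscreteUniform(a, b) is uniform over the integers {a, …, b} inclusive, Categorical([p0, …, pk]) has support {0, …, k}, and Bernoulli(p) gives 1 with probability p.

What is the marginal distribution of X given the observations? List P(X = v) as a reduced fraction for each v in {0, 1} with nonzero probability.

Enumerate traces; 32 have nonzero weight after conditioning:
  (X=0, Z=1, W=2, Y=0) weight 1/32
  (X=0, Z=1, W=2, Y=1) weight 1/32
  (X=0, Z=1, W=2, Y=2) weight 1/64
  (X=0, Z=1, W=2, Y=3) weight 1/64
  (X=0, Z=1, W=3, Y=0) weight 1/32
  (X=0, Z=1, W=3, Y=1) weight 1/32
  (X=0, Z=1, W=3, Y=2) weight 1/64
  (X=0, Z=1, W=3, Y=3) weight 1/64
  (X=1, Z=0, W=2, Y=0) weight 1/30
  … 23 more
Group by X:
  weight(X=0) = 3/8
  weight(X=1) = 2/5
Total weight = 3/8 + 2/5 = 31/40
P(X=0 | obs) = 3/8 / 31/40 = 15/31
P(X=1 | obs) = 2/5 / 31/40 = 16/31

P(X=0) = 15/31, P(X=1) = 16/31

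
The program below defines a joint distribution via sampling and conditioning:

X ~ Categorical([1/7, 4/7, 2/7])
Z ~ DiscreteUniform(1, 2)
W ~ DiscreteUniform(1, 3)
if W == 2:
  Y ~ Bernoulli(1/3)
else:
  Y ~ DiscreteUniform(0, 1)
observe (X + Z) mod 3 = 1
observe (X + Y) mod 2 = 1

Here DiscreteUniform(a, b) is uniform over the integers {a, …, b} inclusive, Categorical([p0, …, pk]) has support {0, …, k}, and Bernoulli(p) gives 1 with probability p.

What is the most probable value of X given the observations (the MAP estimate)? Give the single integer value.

Enumerate traces; 6 have nonzero weight after conditioning:
  (X=0, Z=1, W=1, Y=1) weight 1/84
  (X=0, Z=1, W=2, Y=1) weight 1/126
  (X=0, Z=1, W=3, Y=1) weight 1/84
  (X=2, Z=2, W=1, Y=1) weight 1/42
  (X=2, Z=2, W=2, Y=1) weight 1/63
  (X=2, Z=2, W=3, Y=1) weight 1/42
Group by X:
  weight(X=0) = 2/63
  weight(X=2) = 4/63
Total weight = 2/63 + 4/63 = 2/21
P(X=0 | obs) = 2/63 / 2/21 = 1/3
P(X=2 | obs) = 4/63 / 2/21 = 2/3
argmax = 2

argmax_v P(X = v | obs) = 2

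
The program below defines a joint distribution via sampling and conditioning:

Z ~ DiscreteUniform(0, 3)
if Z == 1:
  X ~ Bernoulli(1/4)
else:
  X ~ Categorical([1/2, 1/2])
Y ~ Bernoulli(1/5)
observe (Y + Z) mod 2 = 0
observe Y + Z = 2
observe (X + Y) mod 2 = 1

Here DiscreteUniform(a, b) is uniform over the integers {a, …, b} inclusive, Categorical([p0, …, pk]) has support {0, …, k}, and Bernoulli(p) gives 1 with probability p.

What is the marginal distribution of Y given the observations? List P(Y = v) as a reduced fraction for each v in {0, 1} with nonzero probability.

Enumerate traces; 2 have nonzero weight after conditioning:
  (Z=1, X=0, Y=1) weight 3/80
  (Z=2, X=1, Y=0) weight 1/10
Group by Y:
  weight(Y=0) = 1/10
  weight(Y=1) = 3/80
Total weight = 1/10 + 3/80 = 11/80
P(Y=0 | obs) = 1/10 / 11/80 = 8/11
P(Y=1 | obs) = 3/80 / 11/80 = 3/11

P(Y=0) = 8/11, P(Y=1) = 3/11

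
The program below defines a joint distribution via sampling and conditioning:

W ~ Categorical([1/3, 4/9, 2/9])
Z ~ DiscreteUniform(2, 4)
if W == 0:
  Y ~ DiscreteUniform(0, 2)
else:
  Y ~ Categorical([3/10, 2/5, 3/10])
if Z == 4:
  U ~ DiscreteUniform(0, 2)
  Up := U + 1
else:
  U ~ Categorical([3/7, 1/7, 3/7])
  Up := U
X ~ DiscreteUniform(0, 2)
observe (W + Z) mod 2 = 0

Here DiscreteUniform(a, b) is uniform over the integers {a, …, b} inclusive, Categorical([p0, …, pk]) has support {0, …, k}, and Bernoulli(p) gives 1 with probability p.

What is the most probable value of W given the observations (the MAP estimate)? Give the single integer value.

Enumerate traces; 135 have nonzero weight after conditioning:
  (W=0, Z=2, Y=0, U=0, X=0) weight 1/189
  (W=0, Z=2, Y=0, U=0, X=1) weight 1/189
  (W=0, Z=2, Y=0, U=0, X=2) weight 1/189
  (W=0, Z=2, Y=0, U=1, X=0) weight 1/567
  (W=0, Z=2, Y=0, U=1, X=1) weight 1/567
  (W=0, Z=2, Y=0, U=1, X=2) weight 1/567
  (W=0, Z=2, Y=0, U=2, X=0) weight 1/189
  (W=0, Z=2, Y=0, U=2, X=1) weight 1/189
  (W=1, Z=3, Y=0, U=0, X=0) weight 2/315
  (W=2, Z=2, Y=0, U=0, X=0) weight 1/315
  … 125 more
Group by W:
  weight(W=0) = 2/9
  weight(W=1) = 4/27
  weight(W=2) = 4/27
Total weight = 2/9 + 4/27 + 4/27 = 14/27
P(W=0 | obs) = 2/9 / 14/27 = 3/7
P(W=1 | obs) = 4/27 / 14/27 = 2/7
P(W=2 | obs) = 4/27 / 14/27 = 2/7
argmax = 0

argmax_v P(W = v | obs) = 0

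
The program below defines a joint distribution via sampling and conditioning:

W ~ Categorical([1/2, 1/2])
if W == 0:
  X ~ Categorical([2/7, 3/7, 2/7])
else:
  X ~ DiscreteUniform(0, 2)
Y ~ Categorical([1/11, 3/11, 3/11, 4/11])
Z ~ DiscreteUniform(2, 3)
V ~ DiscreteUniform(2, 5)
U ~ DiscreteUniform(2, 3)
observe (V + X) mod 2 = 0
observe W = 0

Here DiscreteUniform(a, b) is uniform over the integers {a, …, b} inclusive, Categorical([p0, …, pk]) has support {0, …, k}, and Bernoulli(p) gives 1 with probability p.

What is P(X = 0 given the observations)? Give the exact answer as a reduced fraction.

P(X = 0 | obs) = 2/7

Enumerate traces; 96 have nonzero weight after conditioning:
  (W=0, X=0, Y=0, Z=2, V=2, U=2) weight 1/1232
  (W=0, X=0, Y=0, Z=2, V=2, U=3) weight 1/1232
  (W=0, X=0, Y=0, Z=2, V=4, U=2) weight 1/1232
  (W=0, X=0, Y=0, Z=2, V=4, U=3) weight 1/1232
  (W=0, X=0, Y=0, Z=3, V=2, U=2) weight 1/1232
  (W=0, X=0, Y=0, Z=3, V=2, U=3) weight 1/1232
  (W=0, X=0, Y=0, Z=3, V=4, U=2) weight 1/1232
  (W=0, X=0, Y=0, Z=3, V=4, U=3) weight 1/1232
  (W=0, X=1, Y=0, Z=2, V=3, U=2) weight 3/2464
  (W=0, X=2, Y=0, Z=2, V=2, U=2) weight 1/1232
  … 86 more
Group by X:
  weight(X=0) = 1/14
  weight(X=1) = 3/28
  weight(X=2) = 1/14
Total weight = 1/14 + 3/28 + 1/14 = 1/4
P(X=0 | obs) = 1/14 / 1/4 = 2/7
P(X=1 | obs) = 3/28 / 1/4 = 3/7
P(X=2 | obs) = 1/14 / 1/4 = 2/7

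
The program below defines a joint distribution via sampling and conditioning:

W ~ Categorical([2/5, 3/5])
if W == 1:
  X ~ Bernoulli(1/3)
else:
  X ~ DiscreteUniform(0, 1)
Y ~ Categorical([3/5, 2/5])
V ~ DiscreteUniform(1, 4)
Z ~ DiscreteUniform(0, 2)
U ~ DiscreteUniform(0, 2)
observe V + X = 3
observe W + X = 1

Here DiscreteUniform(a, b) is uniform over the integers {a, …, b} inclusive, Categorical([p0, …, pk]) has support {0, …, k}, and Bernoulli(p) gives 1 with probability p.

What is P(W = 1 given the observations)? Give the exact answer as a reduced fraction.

P(W = 1 | obs) = 2/3

Enumerate traces; 36 have nonzero weight after conditioning:
  (W=0, X=1, Y=0, V=2, Z=0, U=0) weight 1/300
  (W=0, X=1, Y=0, V=2, Z=0, U=1) weight 1/300
  (W=0, X=1, Y=0, V=2, Z=0, U=2) weight 1/300
  (W=0, X=1, Y=0, V=2, Z=1, U=0) weight 1/300
  (W=0, X=1, Y=0, V=2, Z=1, U=1) weight 1/300
  (W=0, X=1, Y=0, V=2, Z=1, U=2) weight 1/300
  (W=0, X=1, Y=0, V=2, Z=2, U=0) weight 1/300
  (W=0, X=1, Y=0, V=2, Z=2, U=1) weight 1/300
  (W=1, X=0, Y=0, V=3, Z=0, U=0) weight 1/150
  … 27 more
Group by W:
  weight(W=0) = 1/20
  weight(W=1) = 1/10
Total weight = 1/20 + 1/10 = 3/20
P(W=0 | obs) = 1/20 / 3/20 = 1/3
P(W=1 | obs) = 1/10 / 3/20 = 2/3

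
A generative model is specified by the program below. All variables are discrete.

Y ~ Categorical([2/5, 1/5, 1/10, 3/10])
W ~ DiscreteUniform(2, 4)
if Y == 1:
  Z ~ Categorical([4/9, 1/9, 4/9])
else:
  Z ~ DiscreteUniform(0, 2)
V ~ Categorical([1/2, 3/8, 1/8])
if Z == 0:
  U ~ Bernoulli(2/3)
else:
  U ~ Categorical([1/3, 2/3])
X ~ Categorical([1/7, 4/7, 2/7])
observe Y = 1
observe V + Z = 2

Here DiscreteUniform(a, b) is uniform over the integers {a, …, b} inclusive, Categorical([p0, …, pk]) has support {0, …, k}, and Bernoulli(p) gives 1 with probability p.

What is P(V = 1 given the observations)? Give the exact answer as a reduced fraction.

P(V = 1 | obs) = 3/23

Enumerate traces; 54 have nonzero weight after conditioning:
  (Y=1, W=2, Z=0, V=2, U=0, X=0) weight 1/5670
  (Y=1, W=2, Z=0, V=2, U=0, X=1) weight 2/2835
  (Y=1, W=2, Z=0, V=2, U=0, X=2) weight 1/2835
  (Y=1, W=2, Z=0, V=2, U=1, X=0) weight 1/2835
  (Y=1, W=2, Z=0, V=2, U=1, X=1) weight 4/2835
  (Y=1, W=2, Z=0, V=2, U=1, X=2) weight 2/2835
  (Y=1, W=2, Z=1, V=1, U=0, X=0) weight 1/7560
  (Y=1, W=2, Z=1, V=1, U=0, X=1) weight 1/1890
  (Y=1, W=2, Z=2, V=0, U=0, X=0) weight 2/2835
  … 45 more
Group by V:
  weight(V=0) = 2/45
  weight(V=1) = 1/120
  weight(V=2) = 1/90
Total weight = 2/45 + 1/120 + 1/90 = 23/360
P(V=0 | obs) = 2/45 / 23/360 = 16/23
P(V=1 | obs) = 1/120 / 23/360 = 3/23
P(V=2 | obs) = 1/90 / 23/360 = 4/23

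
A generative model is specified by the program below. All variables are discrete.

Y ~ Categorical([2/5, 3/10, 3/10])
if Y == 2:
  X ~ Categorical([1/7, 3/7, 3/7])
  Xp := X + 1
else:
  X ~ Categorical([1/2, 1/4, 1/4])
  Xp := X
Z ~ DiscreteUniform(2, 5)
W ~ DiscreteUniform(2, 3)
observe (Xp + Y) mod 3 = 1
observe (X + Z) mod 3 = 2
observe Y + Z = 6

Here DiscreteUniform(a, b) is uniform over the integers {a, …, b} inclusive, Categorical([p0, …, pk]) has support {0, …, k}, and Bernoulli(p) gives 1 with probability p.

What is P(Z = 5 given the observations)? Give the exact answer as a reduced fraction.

P(Z = 5 | obs) = 7/13

Enumerate traces; 4 have nonzero weight after conditioning:
  (Y=1, X=0, Z=5, W=2) weight 3/160
  (Y=1, X=0, Z=5, W=3) weight 3/160
  (Y=2, X=1, Z=4, W=2) weight 9/560
  (Y=2, X=1, Z=4, W=3) weight 9/560
Group by Z:
  weight(Z=4) = 9/280
  weight(Z=5) = 3/80
Total weight = 9/280 + 3/80 = 39/560
P(Z=4 | obs) = 9/280 / 39/560 = 6/13
P(Z=5 | obs) = 3/80 / 39/560 = 7/13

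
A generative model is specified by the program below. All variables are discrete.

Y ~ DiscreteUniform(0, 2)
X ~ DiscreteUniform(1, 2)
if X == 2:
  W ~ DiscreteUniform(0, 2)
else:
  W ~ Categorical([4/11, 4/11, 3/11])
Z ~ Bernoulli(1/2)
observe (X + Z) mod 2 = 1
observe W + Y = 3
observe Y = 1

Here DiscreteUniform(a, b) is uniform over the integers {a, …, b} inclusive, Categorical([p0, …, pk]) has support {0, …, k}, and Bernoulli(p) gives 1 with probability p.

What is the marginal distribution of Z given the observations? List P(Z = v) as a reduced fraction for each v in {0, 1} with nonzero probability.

Enumerate traces; 2 have nonzero weight after conditioning:
  (Y=1, X=1, W=2, Z=0) weight 1/44
  (Y=1, X=2, W=2, Z=1) weight 1/36
Group by Z:
  weight(Z=0) = 1/44
  weight(Z=1) = 1/36
Total weight = 1/44 + 1/36 = 5/99
P(Z=0 | obs) = 1/44 / 5/99 = 9/20
P(Z=1 | obs) = 1/36 / 5/99 = 11/20

P(Z=0) = 9/20, P(Z=1) = 11/20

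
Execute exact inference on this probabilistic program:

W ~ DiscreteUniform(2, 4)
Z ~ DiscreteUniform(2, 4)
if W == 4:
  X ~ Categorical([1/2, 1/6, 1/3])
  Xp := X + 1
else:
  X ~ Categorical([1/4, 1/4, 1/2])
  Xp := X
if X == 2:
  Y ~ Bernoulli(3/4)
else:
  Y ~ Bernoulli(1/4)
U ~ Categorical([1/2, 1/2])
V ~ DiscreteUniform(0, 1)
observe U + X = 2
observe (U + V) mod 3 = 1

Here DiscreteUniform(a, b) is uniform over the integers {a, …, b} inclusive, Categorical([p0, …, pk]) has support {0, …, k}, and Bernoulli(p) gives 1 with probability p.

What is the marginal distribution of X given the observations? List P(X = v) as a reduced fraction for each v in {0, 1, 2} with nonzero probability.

P(X=1) = 1/3, P(X=2) = 2/3

Enumerate traces; 36 have nonzero weight after conditioning:
  (W=2, Z=2, X=1, Y=0, U=1, V=0) weight 1/192
  (W=2, Z=2, X=1, Y=1, U=1, V=0) weight 1/576
  (W=2, Z=2, X=2, Y=0, U=0, V=1) weight 1/288
  (W=2, Z=2, X=2, Y=1, U=0, V=1) weight 1/96
  (W=2, Z=3, X=1, Y=0, U=1, V=0) weight 1/192
  (W=2, Z=3, X=1, Y=1, U=1, V=0) weight 1/576
  (W=2, Z=3, X=2, Y=0, U=0, V=1) weight 1/288
  (W=2, Z=3, X=2, Y=1, U=0, V=1) weight 1/96
  … 28 more
Group by X:
  weight(X=1) = 1/18
  weight(X=2) = 1/9
Total weight = 1/18 + 1/9 = 1/6
P(X=1 | obs) = 1/18 / 1/6 = 1/3
P(X=2 | obs) = 1/9 / 1/6 = 2/3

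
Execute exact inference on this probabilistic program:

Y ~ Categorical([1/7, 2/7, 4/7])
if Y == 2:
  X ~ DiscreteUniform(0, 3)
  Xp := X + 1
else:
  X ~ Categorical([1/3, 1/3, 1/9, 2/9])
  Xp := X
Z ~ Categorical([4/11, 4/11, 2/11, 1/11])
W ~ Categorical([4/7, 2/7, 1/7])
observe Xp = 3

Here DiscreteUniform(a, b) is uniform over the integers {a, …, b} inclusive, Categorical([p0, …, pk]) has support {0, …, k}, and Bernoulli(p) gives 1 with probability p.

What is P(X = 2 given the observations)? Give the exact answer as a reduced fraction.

P(X = 2 | obs) = 3/5

Enumerate traces; 36 have nonzero weight after conditioning:
  (Y=0, X=3, Z=0, W=0) weight 32/4851
  (Y=0, X=3, Z=0, W=1) weight 16/4851
  (Y=0, X=3, Z=0, W=2) weight 8/4851
  (Y=0, X=3, Z=1, W=0) weight 32/4851
  (Y=0, X=3, Z=1, W=1) weight 16/4851
  (Y=0, X=3, Z=1, W=2) weight 8/4851
  (Y=0, X=3, Z=2, W=0) weight 16/4851
  (Y=0, X=3, Z=2, W=1) weight 8/4851
  (Y=2, X=2, Z=0, W=0) weight 16/539
  … 27 more
Group by X:
  weight(X=2) = 1/7
  weight(X=3) = 2/21
Total weight = 1/7 + 2/21 = 5/21
P(X=2 | obs) = 1/7 / 5/21 = 3/5
P(X=3 | obs) = 2/21 / 5/21 = 2/5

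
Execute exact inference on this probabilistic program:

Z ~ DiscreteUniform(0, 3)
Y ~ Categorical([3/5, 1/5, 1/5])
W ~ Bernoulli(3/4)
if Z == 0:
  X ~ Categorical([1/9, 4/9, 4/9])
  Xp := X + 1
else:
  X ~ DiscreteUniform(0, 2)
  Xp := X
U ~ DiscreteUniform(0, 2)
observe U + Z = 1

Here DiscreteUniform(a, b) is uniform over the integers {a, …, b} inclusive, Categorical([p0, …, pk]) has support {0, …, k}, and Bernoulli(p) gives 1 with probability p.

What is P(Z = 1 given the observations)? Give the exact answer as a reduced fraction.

P(Z = 1 | obs) = 1/2

Enumerate traces; 36 have nonzero weight after conditioning:
  (Z=0, Y=0, W=0, X=0, U=1) weight 1/720
  (Z=0, Y=0, W=0, X=1, U=1) weight 1/180
  (Z=0, Y=0, W=0, X=2, U=1) weight 1/180
  (Z=0, Y=0, W=1, X=0, U=1) weight 1/240
  (Z=0, Y=0, W=1, X=1, U=1) weight 1/60
  (Z=0, Y=0, W=1, X=2, U=1) weight 1/60
  (Z=0, Y=1, W=0, X=0, U=1) weight 1/2160
  (Z=0, Y=1, W=0, X=1, U=1) weight 1/540
  (Z=1, Y=0, W=0, X=0, U=0) weight 1/240
  … 27 more
Group by Z:
  weight(Z=0) = 1/12
  weight(Z=1) = 1/12
Total weight = 1/12 + 1/12 = 1/6
P(Z=0 | obs) = 1/12 / 1/6 = 1/2
P(Z=1 | obs) = 1/12 / 1/6 = 1/2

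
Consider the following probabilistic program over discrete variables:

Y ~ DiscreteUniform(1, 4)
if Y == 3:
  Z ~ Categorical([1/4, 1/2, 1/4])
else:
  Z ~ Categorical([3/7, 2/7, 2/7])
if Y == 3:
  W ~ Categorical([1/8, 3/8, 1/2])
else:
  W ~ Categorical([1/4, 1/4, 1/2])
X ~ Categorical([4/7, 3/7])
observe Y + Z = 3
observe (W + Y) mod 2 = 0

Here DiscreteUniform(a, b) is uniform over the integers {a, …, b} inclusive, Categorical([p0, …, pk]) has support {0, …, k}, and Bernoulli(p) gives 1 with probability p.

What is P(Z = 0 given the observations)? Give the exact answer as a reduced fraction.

P(Z = 0 | obs) = 21/85

Enumerate traces; 8 have nonzero weight after conditioning:
  (Y=1, Z=2, W=1, X=0) weight 1/98
  (Y=1, Z=2, W=1, X=1) weight 3/392
  (Y=2, Z=1, W=0, X=0) weight 1/98
  (Y=2, Z=1, W=0, X=1) weight 3/392
  (Y=2, Z=1, W=2, X=0) weight 1/49
  (Y=2, Z=1, W=2, X=1) weight 3/196
  (Y=3, Z=0, W=1, X=0) weight 3/224
  (Y=3, Z=0, W=1, X=1) weight 9/896
Group by Z:
  weight(Z=0) = 3/128
  weight(Z=1) = 3/56
  weight(Z=2) = 1/56
Total weight = 3/128 + 3/56 + 1/56 = 85/896
P(Z=0 | obs) = 3/128 / 85/896 = 21/85
P(Z=1 | obs) = 3/56 / 85/896 = 48/85
P(Z=2 | obs) = 1/56 / 85/896 = 16/85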